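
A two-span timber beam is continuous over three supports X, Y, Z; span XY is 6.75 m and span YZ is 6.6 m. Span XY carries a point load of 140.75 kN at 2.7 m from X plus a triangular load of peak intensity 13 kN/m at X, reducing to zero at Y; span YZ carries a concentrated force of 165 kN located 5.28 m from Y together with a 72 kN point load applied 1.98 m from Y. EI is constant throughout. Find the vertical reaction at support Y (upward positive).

R_Y = 211.8 kN

Release continuity at Y by inserting a hinge; the redundant is the internal moment M_Y. The primary structure is two simply-supported spans XY and YZ.
Discontinuity in slope at Y on the released structure — sum the simple-span end rotations:
  span XY: point load 140.75 at a = 2.7: Pab(L + a)/(6LEI) = 359.1/EI
  span XY: triangular load, peak 13: 7w₀L³/(360EI) = 77.74/EI
  span YZ: point load 165 at a = 5.28: Pab(L + b)/(6LEI) = 230/EI
  span YZ: point load 72 at a = 1.98: Pab(L + b)/(6LEI) = 186.6/EI
  relative rotation θ_0 = (436.9 + 416.6)/EI = 853.5/EI
A unit hogging moment at Y produces rotation L₁/(3EI) + L₂/(3EI) = 4.45/EI.
Compatibility: M_Y·(L₁+L₂)/(3EI) = θ_0, giving M_Y = 191.8 kN·m (hogging).
Span XY, ΣM about X with M_Y applied at Y: R_Y^{XY}·6.75 = 478.7 + 191.8, so R_Y^{XY} = 99.34 kN and R_X = 184.6 − 99.34 = 85.29 kN.
Span YZ, ΣM about Z: R_Y^{YZ}·6.6 = 550.4 + 191.8, so R_Y^{YZ} = 112.5 kN and R_Z = 237 − 112.5 = 124.5 kN.
R_Y = 99.34 + 112.5 = 211.8 kN.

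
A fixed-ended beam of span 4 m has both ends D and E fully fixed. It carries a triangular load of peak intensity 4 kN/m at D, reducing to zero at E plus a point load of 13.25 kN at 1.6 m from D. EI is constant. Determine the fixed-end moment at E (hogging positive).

M_E = 7.221 kN·m

Release both end moments; the primary structure is a simply-supported span DE with redundants M_D and M_E.
End rotations of the released simple span under the applied load (×1/EI):
  at D: triangular load, peak 4: w₀L³/(45EI) = 5.689/EI
  at E: triangular load, peak 4: 7w₀L³/(360EI) = 4.978/EI
  at D: point load 13.25 at a = 1.6: Pab(L + b)/(6LEI) = 13.57/EI
  at E: point load 13.25 at a = 1.6: Pab(L + a)/(6LEI) = 11.87/EI
  θ_D0 = 19.26/EI,  θ_E0 = 16.85/EI
Flexibility coefficients: a unit moment at one end gives L/(3EI) there and L/(6EI) at the far end, so f₁₁ = f₂₂ = 1.333/EI and f₁₂ = f₂₁ = 0.6667/EI.
Compatibility — zero rotation at each built-in end:
  1.333 M_D + 0.6667 M_E = 19.26
  0.6667 M_D + 1.333 M_E = 16.85
Solving the pair gives M_D = 10.83 kN·m and M_E = 7.221 kN·m (hogging).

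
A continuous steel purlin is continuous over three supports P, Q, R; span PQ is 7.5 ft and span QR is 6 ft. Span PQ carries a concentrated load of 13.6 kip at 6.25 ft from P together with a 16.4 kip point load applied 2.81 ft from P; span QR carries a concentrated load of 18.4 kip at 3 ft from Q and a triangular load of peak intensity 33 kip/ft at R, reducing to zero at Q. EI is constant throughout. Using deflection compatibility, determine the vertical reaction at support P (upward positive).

Take M_Q as the redundant. Released structure: two simple spans PQ and QR with a hinge at Q.
Rotations at Q on the released spans (each span's end-slope, ×1/EI):
  span PQ: point load 13.6 at a = 6.25: Pab(L + a)/(6LEI) = 32.47/EI
  span PQ: point load 16.4 at a = 2.81: Pab(L + a)/(6LEI) = 49.52/EI
  span QR: point load 18.4 at a = 3: Pab(L + b)/(6LEI) = 41.4/EI
  span QR: triangular load, peak 33: 7w₀L³/(360EI) = 138.6/EI
  relative rotation θ_0 = (81.98 + 180)/EI = 262/EI
A unit hogging moment at Q produces rotation L₁/(3EI) + L₂/(3EI) = 4.5/EI.
Slope continuity at Q: θ_0 = M_Q·4.5/EI, so M_Q = 262/4.5 = 58.22 kip·ft (hogging).
Span PQ, ΣM about P with M_Q applied at Q: R_Q^{PQ}·7.5 = 131.1 + 58.22, so R_Q^{PQ} = 25.24 kip and R_P = 30 − 25.24 = 4.76 kip.

R_P = 4.76 kip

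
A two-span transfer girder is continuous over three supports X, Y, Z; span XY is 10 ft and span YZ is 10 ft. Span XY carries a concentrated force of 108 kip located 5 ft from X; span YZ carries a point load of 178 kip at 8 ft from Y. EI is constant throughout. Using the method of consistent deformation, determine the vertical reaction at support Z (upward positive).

R_Z = 123.7 kip

Release continuity at Y by inserting a hinge; the redundant is the internal moment M_Y. The primary structure is two simply-supported spans XY and YZ.
End slopes at the hinge Y, treating each span as simply supported:
  span XY: point load 108 at a = 5: Pab(L + a)/(6LEI) = 675/EI
  span YZ: point load 178 at a = 8: Pab(L + b)/(6LEI) = 569.6/EI
  relative rotation θ_0 = (675 + 569.6)/EI = 1245/EI
A unit hogging moment at Y produces rotation L₁/(3EI) + L₂/(3EI) = 6.667/EI.
Compatibility: M_Y·(L₁+L₂)/(3EI) = θ_0, giving M_Y = 186.7 kip·ft (hogging).
Span YZ, ΣM about Z: R_Y^{YZ}·10 = 356 + 186.7, so R_Y^{YZ} = 54.27 kip and R_Z = 178 − 54.27 = 123.7 kip.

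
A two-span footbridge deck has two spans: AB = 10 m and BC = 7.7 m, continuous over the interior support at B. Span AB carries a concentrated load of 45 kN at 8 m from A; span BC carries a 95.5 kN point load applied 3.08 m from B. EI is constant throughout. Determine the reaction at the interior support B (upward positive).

R_B = 115.8 kN

Take M_B as the redundant. Released structure: two simple spans AB and BC with a hinge at B.
End slopes at the hinge B, treating each span as simply supported:
  span AB: point load 45 at a = 8: Pab(L + a)/(6LEI) = 216/EI
  span BC: point load 95.5 at a = 3.08: Pab(L + b)/(6LEI) = 362.4/EI
  relative rotation θ_0 = (216 + 362.4)/EI = 578.4/EI
A unit hogging moment at B produces rotation L₁/(3EI) + L₂/(3EI) = 5.9/EI.
Slope continuity at B: θ_0 = M_B·5.9/EI, so M_B = 578.4/5.9 = 98.03 kN·m (hogging).
Span AB, ΣM about A with M_B applied at B: R_B^{AB}·10 = 360 + 98.03, so R_B^{AB} = 45.8 kN and R_A = 45 − 45.8 = -0.8031 kN.
Span BC, ΣM about C: R_B^{BC}·7.7 = 441.2 + 98.03, so R_B^{BC} = 70.03 kN and R_C = 95.5 − 70.03 = 25.47 kN.
R_B = 45.8 + 70.03 = 115.8 kN.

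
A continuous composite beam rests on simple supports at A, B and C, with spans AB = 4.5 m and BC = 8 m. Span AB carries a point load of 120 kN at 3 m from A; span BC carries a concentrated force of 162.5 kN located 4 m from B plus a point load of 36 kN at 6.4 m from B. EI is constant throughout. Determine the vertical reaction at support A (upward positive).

Take M_B as the redundant. Released structure: two simple spans AB and BC with a hinge at B.
Discontinuity in slope at B on the released structure — sum the simple-span end rotations:
  span AB: point load 120 at a = 3: Pab(L + a)/(6LEI) = 150/EI
  span BC: point load 162.5 at a = 4: Pab(L + b)/(6LEI) = 650/EI
  span BC: point load 36 at a = 6.4: Pab(L + b)/(6LEI) = 73.73/EI
  relative rotation θ_0 = (150 + 723.7)/EI = 873.7/EI
A unit hogging moment at B produces rotation L₁/(3EI) + L₂/(3EI) = 4.167/EI.
Slope continuity at B: θ_0 = M_B·4.167/EI, so M_B = 873.7/4.167 = 209.7 kN·m (hogging).
Span AB, ΣM about A with M_B applied at B: R_B^{AB}·4.5 = 360 + 209.7, so R_B^{AB} = 126.6 kN and R_A = 120 − 126.6 = -6.599 kN.

R_A = -6.599 kN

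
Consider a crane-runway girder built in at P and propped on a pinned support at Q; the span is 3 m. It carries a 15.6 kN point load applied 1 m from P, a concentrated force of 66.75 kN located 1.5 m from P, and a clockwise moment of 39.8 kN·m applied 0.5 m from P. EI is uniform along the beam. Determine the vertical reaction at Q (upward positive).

Release the roller at Q. Primary structure: cantilever fixed at P.
Free-end deflection of the primary structure under the applied loading (downward +):
  point load 15.6 at a = 1: Pa²(3L − a)/(6EI) = 20.8/EI
  point load 66.75 at a = 1.5: Pa²(3L − a)/(6EI) = 187.7/EI
  clockwise couple 39.8 at a = 0.5: M₀a(2L − a)/(2EI) = 54.73/EI
  δ_0 = 263.3/EI
Flexibility coefficient — unit upward force at Q: δ_{QQ} = L³/(3EI) = 9/EI.
Compatibility at Q: δ_0 − R_Q·δ_{QQ} = 0, so R_Q = 263.3/9 = 29.25 kN.

R_Q = 29.25 kN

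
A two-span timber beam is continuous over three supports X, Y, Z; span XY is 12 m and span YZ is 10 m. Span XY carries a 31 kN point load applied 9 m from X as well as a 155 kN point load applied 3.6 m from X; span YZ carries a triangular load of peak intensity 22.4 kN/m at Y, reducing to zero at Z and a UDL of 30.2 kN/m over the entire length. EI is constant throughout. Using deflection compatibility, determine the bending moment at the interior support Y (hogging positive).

M_Y = 411.2 kN·m

Release continuity at Y by inserting a hinge; the redundant is the internal moment M_Y. The primary structure is two simply-supported spans XY and YZ.
Discontinuity in slope at Y on the released structure — sum the simple-span end rotations:
  span XY: point load 31 at a = 9: Pab(L + a)/(6LEI) = 244.1/EI
  span XY: point load 155 at a = 3.6: Pab(L + a)/(6LEI) = 1016/EI
  span YZ: triangular load, peak 22.4: w₀L³/(45EI) = 497.8/EI
  span YZ: UDL 30.2: wL³/(24EI) = 1258/EI
  relative rotation θ_0 = (1260 + 1756)/EI = 3016/EI
A unit hogging moment at Y produces rotation L₁/(3EI) + L₂/(3EI) = 7.333/EI.
Compatibility: M_Y·(L₁+L₂)/(3EI) = θ_0, giving M_Y = 411.2 kN·m (hogging).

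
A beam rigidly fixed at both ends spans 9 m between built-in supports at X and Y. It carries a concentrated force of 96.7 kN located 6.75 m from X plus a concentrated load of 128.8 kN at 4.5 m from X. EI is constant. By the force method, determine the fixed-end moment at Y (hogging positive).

Take the two fixed-end moments M_X, M_Y as redundants; the released structure is the simple span XY.
Simple-span end rotations at X and Y under the given loads:
  at X: point load 96.7 at a = 6.75: Pab(L + b)/(6LEI) = 306/EI
  at Y: point load 96.7 at a = 6.75: Pab(L + a)/(6LEI) = 428.4/EI
  at X: point load 128.8 at a = 4.5: Pab(L + b)/(6LEI) = 652/EI
  at Y: point load 128.8 at a = 4.5: Pab(L + a)/(6LEI) = 652/EI
  θ_X0 = 958/EI,  θ_Y0 = 1080/EI
Flexibility coefficients: a unit moment at one end gives L/(3EI) there and L/(6EI) at the far end, so f₁₁ = f₂₂ = 3/EI and f₁₂ = f₂₁ = 1.5/EI.
Compatibility — zero rotation at each built-in end:
  3 M_X + 1.5 M_Y = 958
  1.5 M_X + 3 M_Y = 1080
Solving the pair gives M_X = 185.7 kN·m and M_Y = 267.3 kN·m (hogging).

M_Y = 267.3 kN·m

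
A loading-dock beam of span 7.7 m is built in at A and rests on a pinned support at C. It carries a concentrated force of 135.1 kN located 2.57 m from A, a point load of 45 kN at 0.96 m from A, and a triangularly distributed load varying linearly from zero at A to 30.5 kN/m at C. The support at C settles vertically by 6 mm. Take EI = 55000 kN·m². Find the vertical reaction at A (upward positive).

R_A = 214 kN

Remove the prop at C; the released (primary) structure is a cantilever built in at A.
Free-end deflection of the primary structure under the applied loading (downward +):
  point load 135.1 at a = 2.57: Pa²(3L − a)/(6EI) = 3053/EI
  point load 45 at a = 0.96: Pa²(3L − a)/(6EI) = 153/EI
  triangular load, peak 30.5 at the free end: 11w₀L⁴/(120EI) = 9828/EI
  δ_0 = 13034/EI
Tip deflection under a unit load at C: L³/(3EI) = 152.2/EI.
With EI = 55000 kN·m²: δ_0 = 0.23699 m and δ_{CC} = 0.002767 m/kN.
Compatibility — the beam at C must follow the support down by 0.006 m: δ_0 − R_C·δ_{CC} = 0.006, so R_C = (0.23699 − 0.006)/0.002767 = 83.48 kN.
Vertical equilibrium: R_A = ΣP − R_C = 297.5 − 83.48 = 214 kN.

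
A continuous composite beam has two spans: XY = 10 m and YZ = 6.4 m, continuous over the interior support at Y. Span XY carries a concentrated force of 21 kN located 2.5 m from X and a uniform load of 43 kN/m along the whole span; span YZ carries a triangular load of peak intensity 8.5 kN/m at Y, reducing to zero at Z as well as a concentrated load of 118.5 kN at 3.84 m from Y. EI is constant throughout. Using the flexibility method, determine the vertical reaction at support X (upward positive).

Release continuity at Y by inserting a hinge; the redundant is the internal moment M_Y. The primary structure is two simply-supported spans XY and YZ.
Rotations at Y on the released spans (each span's end-slope, ×1/EI):
  span XY: point load 21 at a = 2.5: Pab(L + a)/(6LEI) = 82.03/EI
  span XY: UDL 43: wL³/(24EI) = 1792/EI
  span YZ: triangular load, peak 8.5: w₀L³/(45EI) = 49.52/EI
  span YZ: point load 118.5 at a = 3.84: Pab(L + b)/(6LEI) = 271.8/EI
  relative rotation θ_0 = (1874 + 321.3)/EI = 2195/EI
A unit hogging moment at Y produces rotation L₁/(3EI) + L₂/(3EI) = 5.467/EI.
Slope continuity at Y: θ_0 = M_Y·5.467/EI, so M_Y = 2195/5.467 = 401.5 kN·m (hogging).
Span XY, ΣM about X with M_Y applied at Y: R_Y^{XY}·10 = 2202 + 401.5, so R_Y^{XY} = 260.4 kN and R_X = 451 − 260.4 = 190.6 kN.

R_X = 190.6 kN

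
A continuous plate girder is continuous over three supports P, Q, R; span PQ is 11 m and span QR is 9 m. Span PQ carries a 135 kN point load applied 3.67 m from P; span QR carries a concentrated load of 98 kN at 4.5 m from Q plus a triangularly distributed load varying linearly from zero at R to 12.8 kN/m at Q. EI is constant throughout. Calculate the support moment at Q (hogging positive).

M_Q = 226.6 kN·m

Release continuity at Q by inserting a hinge; the redundant is the internal moment M_Q. The primary structure is two simply-supported spans PQ and QR.
Discontinuity in slope at Q on the released structure — sum the simple-span end rotations:
  span PQ: point load 135 at a = 3.67: Pab(L + a)/(6LEI) = 807.2/EI
  span QR: point load 98 at a = 4.5: Pab(L + b)/(6LEI) = 496.1/EI
  span QR: triangular load, peak 12.8: w₀L³/(45EI) = 207.4/EI
  relative rotation θ_0 = (807.2 + 703.5)/EI = 1511/EI
A unit hogging moment at Q produces rotation L₁/(3EI) + L₂/(3EI) = 6.667/EI.
Compatibility: M_Q·(L₁+L₂)/(3EI) = θ_0, giving M_Q = 226.6 kN·m (hogging).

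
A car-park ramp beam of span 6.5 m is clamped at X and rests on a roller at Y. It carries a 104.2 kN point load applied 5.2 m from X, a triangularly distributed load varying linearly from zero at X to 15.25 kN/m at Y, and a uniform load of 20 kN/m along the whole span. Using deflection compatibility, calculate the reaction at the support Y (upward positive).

R_Y = 149.4 kN

Release the roller at Y. Primary structure: cantilever fixed at X.
Primary-structure tip deflection at Y by superposition:
  point load 104.2 at a = 5.2: Pa²(3L − a)/(6EI) = 6715/EI
  triangular load, peak 15.25 at the free end: 11w₀L⁴/(120EI) = 2495/EI
  UDL 20: wL⁴/(8EI) = 4463/EI
  δ_0 = 13673/EI
Flexibility coefficient — unit upward force at Y: δ_{YY} = L³/(3EI) = 91.54/EI.
The prop prevents deflection at Y: R_Y = δ_0/δ_{YY} = 13673/91.54 = 149.4 kN.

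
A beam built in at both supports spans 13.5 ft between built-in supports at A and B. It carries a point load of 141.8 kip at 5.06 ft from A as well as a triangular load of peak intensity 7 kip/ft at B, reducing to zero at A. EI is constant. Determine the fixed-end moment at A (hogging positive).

M_A = 323 kip·ft

Take the two fixed-end moments M_A, M_B as redundants; the released structure is the simple span AB.
On the primary (simply-supported) span, the end slopes from the loading are:
  at A: point load 141.8 at a = 5.06: Pab(L + b)/(6LEI) = 1640/EI
  at B: point load 141.8 at a = 5.06: Pab(L + a)/(6LEI) = 1388/EI
  at A: triangular load, peak 7: 7w₀L³/(360EI) = 334.9/EI
  at B: triangular load, peak 7: w₀L³/(45EI) = 382.7/EI
  θ_A0 = 1975/EI,  θ_B0 = 1770/EI
Flexibility coefficients: a unit moment at one end gives L/(3EI) there and L/(6EI) at the far end, so f₁₁ = f₂₂ = 4.5/EI and f₁₂ = f₂₁ = 2.25/EI.
Compatibility — zero rotation at each built-in end:
  4.5 M_A + 2.25 M_B = 1975
  2.25 M_A + 4.5 M_B = 1770
Solving the pair gives M_A = 323 kip·ft and M_B = 231.9 kip·ft (hogging).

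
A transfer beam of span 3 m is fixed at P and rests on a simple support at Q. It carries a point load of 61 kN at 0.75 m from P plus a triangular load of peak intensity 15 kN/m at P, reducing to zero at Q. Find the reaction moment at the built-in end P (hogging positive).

M_P = 39.02 kN·m

Choose R_Q as the redundant. The primary structure is the cantilever fixed at P.
Free-end deflection of the primary structure under the applied loading (downward +):
  point load 61 at a = 0.75: Pa²(3L − a)/(6EI) = 47.18/EI
  triangular load, peak 15 at the fixed end: w₀L⁴/(30EI) = 40.5/EI
  δ_0 = 87.68/EI
Flexibility coefficient — unit upward force at Q: δ_{QQ} = L³/(3EI) = 9/EI.
Compatibility at Q: δ_0 − R_Q·δ_{QQ} = 0, so R_Q = 87.68/9 = 9.742 kN.
Moment equilibrium about P: M_P = Σ(load moments about P) − R_Q·L = 68.25 − 9.742×3 = 39.02 kN·m.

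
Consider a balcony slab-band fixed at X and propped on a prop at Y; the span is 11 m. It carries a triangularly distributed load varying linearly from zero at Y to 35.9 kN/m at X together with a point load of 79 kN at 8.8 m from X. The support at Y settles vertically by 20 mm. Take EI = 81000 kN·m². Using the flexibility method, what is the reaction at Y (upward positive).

R_Y = 91.45 kN

Remove the prop at Y; the released (primary) structure is a cantilever built in at X.
Primary-structure tip deflection at Y by superposition:
  triangular load, peak 35.9 at the fixed end: w₀L⁴/(30EI) = 17520/EI
  point load 79 at a = 8.8: Pa²(3L − a)/(6EI) = 24675/EI
  δ_0 = 42195/EI
Flexibility coefficient — unit upward force at Y: δ_{YY} = L³/(3EI) = 443.7/EI.
With EI = 81000 kN·m²: δ_0 = 0.52093 m and δ_{YY} = 0.005477 m/kN.
Compatibility — the beam at Y must follow the support down by 0.02 m: δ_0 − R_Y·δ_{YY} = 0.02, so R_Y = (0.52093 − 0.02)/0.005477 = 91.45 kN.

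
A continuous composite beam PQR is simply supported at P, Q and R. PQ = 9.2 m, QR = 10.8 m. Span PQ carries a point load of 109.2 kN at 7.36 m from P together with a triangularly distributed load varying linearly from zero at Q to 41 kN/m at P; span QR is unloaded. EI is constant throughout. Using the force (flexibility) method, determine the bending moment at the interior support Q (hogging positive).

M_Q = 159.7 kN·m

Take M_Q as the redundant. Released structure: two simple spans PQ and QR with a hinge at Q.
End slopes at the hinge Q, treating each span as simply supported:
  span PQ: point load 109.2 at a = 7.36: Pab(L + a)/(6LEI) = 443.6/EI
  span PQ: triangular load, peak 41: 7w₀L³/(360EI) = 620.8/EI
  relative rotation θ_0 = (1064 + 0)/EI = 1064/EI
A unit hogging moment at Q produces rotation L₁/(3EI) + L₂/(3EI) = 6.667/EI.
Compatibility: M_Q·(L₁+L₂)/(3EI) = θ_0, giving M_Q = 159.7 kN·m (hogging).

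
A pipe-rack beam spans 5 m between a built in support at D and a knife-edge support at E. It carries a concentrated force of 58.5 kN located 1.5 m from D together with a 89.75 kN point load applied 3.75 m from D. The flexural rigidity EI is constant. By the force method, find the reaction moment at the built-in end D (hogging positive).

Choose R_E as the redundant. The primary structure is the cantilever fixed at D.
Downward deflection at the released point E due to the loads:
  point load 58.5 at a = 1.5: Pa²(3L − a)/(6EI) = 296.2/EI
  point load 89.75 at a = 3.75: Pa²(3L − a)/(6EI) = 2366/EI
  δ_0 = 2663/EI
Tip deflection under a unit load at E: L³/(3EI) = 41.67/EI.
The prop prevents deflection at E: R_E = δ_0/δ_{EE} = 2663/41.67 = 63.9 kN.
Moment equilibrium about D: M_D = Σ(load moments about D) − R_E·L = 424.3 − 63.9×5 = 104.8 kN·m.

M_D = 104.8 kN·m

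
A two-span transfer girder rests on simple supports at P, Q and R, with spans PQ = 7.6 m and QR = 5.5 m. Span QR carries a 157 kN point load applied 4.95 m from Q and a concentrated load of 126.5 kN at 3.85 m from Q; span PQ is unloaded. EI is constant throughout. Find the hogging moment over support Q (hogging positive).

Release continuity at Q by inserting a hinge; the redundant is the internal moment M_Q. The primary structure is two simply-supported spans PQ and QR.
Rotations at Q on the released spans (each span's end-slope, ×1/EI):
  span QR: point load 157 at a = 4.95: Pab(L + b)/(6LEI) = 78.36/EI
  span QR: point load 126.5 at a = 3.85: Pab(L + b)/(6LEI) = 174.1/EI
  relative rotation θ_0 = (0 + 252.5)/EI = 252.5/EI
A unit hogging moment at Q produces rotation L₁/(3EI) + L₂/(3EI) = 4.367/EI.
Compatibility: M_Q·(L₁+L₂)/(3EI) = θ_0, giving M_Q = 57.82 kN·m (hogging).

M_Q = 57.82 kN·m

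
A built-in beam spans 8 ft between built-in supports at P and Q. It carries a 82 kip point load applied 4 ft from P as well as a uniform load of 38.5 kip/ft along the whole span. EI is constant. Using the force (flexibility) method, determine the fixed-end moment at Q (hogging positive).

M_Q = 287.3 kip·ft

Take the two fixed-end moments M_P, M_Q as redundants; the released structure is the simple span PQ.
On the primary (simply-supported) span, the end slopes from the loading are:
  at P: point load 82 at a = 4: Pab(L + b)/(6LEI) = 328/EI
  at Q: point load 82 at a = 4: Pab(L + a)/(6LEI) = 328/EI
  at P: UDL 38.5: wL³/(24EI) = 821.3/EI
  at Q: UDL 38.5: wL³/(24EI) = 821.3/EI
  θ_P0 = 1149/EI,  θ_Q0 = 1149/EI
Flexibility coefficients: a unit moment at one end gives L/(3EI) there and L/(6EI) at the far end, so f₁₁ = f₂₂ = 2.667/EI and f₁₂ = f₂₁ = 1.333/EI.
Compatibility — zero rotation at each built-in end:
  2.667 M_P + 1.333 M_Q = 1149
  1.333 M_P + 2.667 M_Q = 1149
Solving the pair gives M_P = 287.3 kip·ft and M_Q = 287.3 kip·ft (hogging).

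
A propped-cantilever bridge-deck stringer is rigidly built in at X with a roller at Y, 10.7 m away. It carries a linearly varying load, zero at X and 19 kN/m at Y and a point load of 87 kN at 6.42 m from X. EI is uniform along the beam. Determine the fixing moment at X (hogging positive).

M_X = 283.3 kN·m

Remove the prop at Y; the released (primary) structure is a cantilever built in at X.
Deflection at Y on the released cantilever, summing each load's contribution:
  triangular load, peak 19 at the free end: 11w₀L⁴/(120EI) = 22830/EI
  point load 87 at a = 6.42: Pa²(3L − a)/(6EI) = 15347/EI
  δ_0 = 38177/EI
Flexibility coefficient — unit upward force at Y: δ_{YY} = L³/(3EI) = 408.3/EI.
Compatibility at Y: δ_0 − R_Y·δ_{YY} = 0, so R_Y = 38177/408.3 = 93.49 kN.
Moment equilibrium about X: M_X = Σ(load moments about X) − R_Y·L = 1284 − 93.49×10.7 = 283.3 kN·m.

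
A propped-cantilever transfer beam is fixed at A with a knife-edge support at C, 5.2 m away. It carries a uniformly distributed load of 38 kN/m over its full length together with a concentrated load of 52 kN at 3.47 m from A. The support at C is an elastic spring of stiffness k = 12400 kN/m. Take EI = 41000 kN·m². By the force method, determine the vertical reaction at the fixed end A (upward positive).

Release the roller at C. Primary structure: cantilever fixed at A.
Downward deflection at the released point C due to the loads:
  UDL 38: wL⁴/(8EI) = 3473/EI
  point load 52 at a = 3.47: Pa²(3L − a)/(6EI) = 1266/EI
  δ_0 = 4739/EI
Tip deflection under a unit load at C: L³/(3EI) = 46.87/EI.
With EI = 41000 kN·m²: δ_0 = 0.11558 m and δ_{CC} = 0.001143 m/kN.
Compatibility — the spring shortens by R_C/k under the reaction it provides: δ_0 − R_C·δ_{CC} = R_C/k. With 1/k = 0.000081 m/kN, R_C = δ_0 / (δ_{CC} + 1/k) = 0.11558 / (0.001143 + 0.000081) = 94.44 kN.
Vertical equilibrium: R_A = ΣP − R_C = 249.6 − 94.44 = 155.2 kN.

R_A = 155.2 kN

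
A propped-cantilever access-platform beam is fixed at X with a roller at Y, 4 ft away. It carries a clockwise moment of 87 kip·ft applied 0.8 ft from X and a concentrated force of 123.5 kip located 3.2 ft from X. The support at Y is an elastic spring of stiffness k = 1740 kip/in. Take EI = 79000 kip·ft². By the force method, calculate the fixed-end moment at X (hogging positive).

M_X = 146.9 kip·ft

Choose R_Y as the redundant. The primary structure is the cantilever fixed at X.
Downward deflection at the released point Y due to the loads:
  clockwise couple 87 at a = 0.8: M₀a(2L − a)/(2EI) = 250.6/EI
  point load 123.5 at a = 3.2: Pa²(3L − a)/(6EI) = 1855/EI
  δ_0 = 2105/EI
Tip deflection under a unit load at Y: L³/(3EI) = 21.33/EI.
With EI = 79000 kip·ft²: δ_0 = 0.02665 ft and δ_{YY} = 0.00027 ft/kip.
Compatibility — the spring shortens by R_Y/k under the reaction it provides: δ_0 − R_Y·δ_{YY} = R_Y/k. With 1/k = 1/(1740×12) ft/kip = 0.000048 ft/kip, R_Y = δ_0 / (δ_{YY} + 1/k) = 0.02665 / (0.00027 + 0.000048) = 83.82 kip.
Moment equilibrium about X: M_X = Σ(load moments about X) − R_Y·L = 482.2 − 83.82×4 = 146.9 kip·ft.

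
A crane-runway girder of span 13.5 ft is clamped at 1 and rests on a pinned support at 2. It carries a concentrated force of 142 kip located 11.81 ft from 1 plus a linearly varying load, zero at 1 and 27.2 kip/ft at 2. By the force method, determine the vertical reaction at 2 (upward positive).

Choose R_2 as the redundant. The primary structure is the cantilever fixed at 1.
Free-end deflection of the primary structure under the applied loading (downward +):
  point load 142 at a = 11.81: Pa²(3L − a)/(6EI) = 94704/EI
  triangular load, peak 27.2 at the free end: 11w₀L⁴/(120EI) = 82816/EI
  δ_0 = 177520/EI
Tip deflection under a unit load at 2: L³/(3EI) = 820.1/EI.
The prop prevents deflection at 2: R_2 = δ_0/δ_{22} = 177520/820.1 = 216.5 kip.

R_2 = 216.5 kip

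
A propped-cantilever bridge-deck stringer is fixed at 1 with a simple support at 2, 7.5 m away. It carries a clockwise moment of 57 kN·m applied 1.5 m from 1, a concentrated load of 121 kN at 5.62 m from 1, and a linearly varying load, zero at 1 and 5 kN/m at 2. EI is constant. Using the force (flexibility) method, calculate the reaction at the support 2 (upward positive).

R_2 = 90.87 kN

Remove the prop at 2; the released (primary) structure is a cantilever built in at 1.
Primary-structure tip deflection at 2 by superposition:
  clockwise couple 57 at a = 1.5: M₀a(2L − a)/(2EI) = 577.1/EI
  point load 121 at a = 5.62: Pa²(3L − a)/(6EI) = 10752/EI
  triangular load, peak 5 at the free end: 11w₀L⁴/(120EI) = 1450/EI
  δ_0 = 12779/EI
Flexibility coefficient — unit upward force at 2: δ_{22} = L³/(3EI) = 140.6/EI.
The prop prevents deflection at 2: R_2 = δ_0/δ_{22} = 12779/140.6 = 90.87 kN.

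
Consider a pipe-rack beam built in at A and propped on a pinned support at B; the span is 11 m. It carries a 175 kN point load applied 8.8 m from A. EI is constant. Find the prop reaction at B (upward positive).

R_B = 123.2 kN

Take the reaction at B as the redundant and release it; the primary structure is a cantilever fixed at A.
Deflection at B on the released cantilever, summing each load's contribution:
  point load 175 at a = 8.8: Pa²(3L − a)/(6EI) = 54660/EI
Tip deflection under a unit load at B: L³/(3EI) = 443.7/EI.
The prop prevents deflection at B: R_B = δ_0/δ_{BB} = 54660/443.7 = 123.2 kN.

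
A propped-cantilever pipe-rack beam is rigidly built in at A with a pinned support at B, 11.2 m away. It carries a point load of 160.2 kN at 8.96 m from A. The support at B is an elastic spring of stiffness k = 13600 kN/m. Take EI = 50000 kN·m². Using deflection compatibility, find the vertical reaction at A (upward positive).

R_A = 48.3 kN

Take the reaction at B as the redundant and release it; the primary structure is a cantilever fixed at A.
Downward deflection at the released point B due to the loads:
  point load 160.2 at a = 8.96: Pa²(3L − a)/(6EI) = 52816/EI
Flexibility coefficient — unit upward force at B: δ_{BB} = L³/(3EI) = 468.3/EI.
With EI = 50000 kN·m²: δ_0 = 1.0563 m and δ_{BB} = 0.009366 m/kN.
Compatibility — the spring shortens by R_B/k under the reaction it provides: δ_0 − R_B·δ_{BB} = R_B/k. With 1/k = 0.000074 m/kN, R_B = δ_0 / (δ_{BB} + 1/k) = 1.0563 / (0.009366 + 0.000074) = 111.9 kN.
Vertical equilibrium: R_A = ΣP − R_B = 160.2 − 111.9 = 48.3 kN.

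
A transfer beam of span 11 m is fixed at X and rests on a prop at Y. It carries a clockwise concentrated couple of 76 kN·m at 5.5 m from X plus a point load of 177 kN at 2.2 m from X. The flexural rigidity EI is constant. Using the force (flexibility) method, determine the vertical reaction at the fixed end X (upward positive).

R_X = 159.3 kN

Take the reaction at Y as the redundant and release it; the primary structure is a cantilever fixed at X.
Deflection at Y on the released cantilever, summing each load's contribution:
  clockwise couple 76 at a = 5.5: M₀a(2L − a)/(2EI) = 3448/EI
  point load 177 at a = 2.2: Pa²(3L − a)/(6EI) = 4398/EI
  δ_0 = 7846/EI
Flexibility coefficient — unit upward force at Y: δ_{YY} = L³/(3EI) = 443.7/EI.
Compatibility at Y: δ_0 − R_Y·δ_{YY} = 0, so R_Y = 7846/443.7 = 17.68 kN.
Vertical equilibrium: R_X = ΣP − R_Y = 177 − 17.68 = 159.3 kN.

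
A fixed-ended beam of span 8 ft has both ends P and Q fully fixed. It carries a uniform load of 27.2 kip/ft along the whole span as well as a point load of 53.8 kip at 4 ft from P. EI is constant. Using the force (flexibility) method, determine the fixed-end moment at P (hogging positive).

Release both end moments; the primary structure is a simply-supported span PQ with redundants M_P and M_Q.
End rotations of the released simple span under the applied load (×1/EI):
  at P: UDL 27.2: wL³/(24EI) = 580.3/EI
  at Q: UDL 27.2: wL³/(24EI) = 580.3/EI
  at P: point load 53.8 at a = 4: Pab(L + b)/(6LEI) = 215.2/EI
  at Q: point load 53.8 at a = 4: Pab(L + a)/(6LEI) = 215.2/EI
  θ_P0 = 795.5/EI,  θ_Q0 = 795.5/EI
Flexibility coefficients: a unit moment at one end gives L/(3EI) there and L/(6EI) at the far end, so f₁₁ = f₂₂ = 2.667/EI and f₁₂ = f₂₁ = 1.333/EI.
Compatibility — zero rotation at each built-in end:
  2.667 M_P + 1.333 M_Q = 795.5
  1.333 M_P + 2.667 M_Q = 795.5
Solving the pair gives M_P = 198.9 kip·ft and M_Q = 198.9 kip·ft (hogging).

M_P = 198.9 kip·ft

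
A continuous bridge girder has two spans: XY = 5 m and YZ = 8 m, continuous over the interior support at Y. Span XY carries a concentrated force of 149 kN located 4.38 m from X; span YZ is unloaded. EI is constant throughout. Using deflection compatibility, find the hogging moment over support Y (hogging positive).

Insert a hinge at Y; M_Y is the redundant, and each span becomes simply supported.
End slopes at the hinge Y, treating each span as simply supported:
  span XY: point load 149 at a = 4.38: Pab(L + a)/(6LEI) = 126.5/EI
  relative rotation θ_0 = (126.5 + 0)/EI = 126.5/EI
A unit hogging moment at Y produces rotation L₁/(3EI) + L₂/(3EI) = 4.333/EI.
Compatibility: M_Y·(L₁+L₂)/(3EI) = θ_0, giving M_Y = 29.2 kN·m (hogging).

M_Y = 29.2 kN·m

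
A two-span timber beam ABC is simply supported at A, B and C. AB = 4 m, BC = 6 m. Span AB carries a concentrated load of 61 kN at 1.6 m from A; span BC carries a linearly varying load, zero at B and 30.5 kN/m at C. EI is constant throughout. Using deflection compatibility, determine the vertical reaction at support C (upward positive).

R_C = 51.86 kN

Release continuity at B by inserting a hinge; the redundant is the internal moment M_B. The primary structure is two simply-supported spans AB and BC.
Discontinuity in slope at B on the released structure — sum the simple-span end rotations:
  span AB: point load 61 at a = 1.6: Pab(L + a)/(6LEI) = 54.66/EI
  span BC: triangular load, peak 30.5: 7w₀L³/(360EI) = 128.1/EI
  relative rotation θ_0 = (54.66 + 128.1)/EI = 182.8/EI
A unit hogging moment at B produces rotation L₁/(3EI) + L₂/(3EI) = 3.333/EI.
Compatibility: M_B·(L₁+L₂)/(3EI) = θ_0, giving M_B = 54.83 kN·m (hogging).
Span BC, ΣM about C: R_B^{BC}·6 = 183 + 54.83, so R_B^{BC} = 39.64 kN and R_C = 91.5 − 39.64 = 51.86 kN.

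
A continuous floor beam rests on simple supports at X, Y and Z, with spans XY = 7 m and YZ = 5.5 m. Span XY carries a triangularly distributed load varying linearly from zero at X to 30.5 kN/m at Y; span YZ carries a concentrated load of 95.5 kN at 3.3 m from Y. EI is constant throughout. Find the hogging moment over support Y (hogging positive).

Release continuity at Y by inserting a hinge; the redundant is the internal moment M_Y. The primary structure is two simply-supported spans XY and YZ.
Rotations at Y on the released spans (each span's end-slope, ×1/EI):
  span XY: triangular load, peak 30.5: w₀L³/(45EI) = 232.5/EI
  span YZ: point load 95.5 at a = 3.3: Pab(L + b)/(6LEI) = 161.8/EI
  relative rotation θ_0 = (232.5 + 161.8)/EI = 394.3/EI
A unit hogging moment at Y produces rotation L₁/(3EI) + L₂/(3EI) = 4.167/EI.
Slope continuity at Y: θ_0 = M_Y·4.167/EI, so M_Y = 394.3/4.167 = 94.62 kN·m (hogging).

M_Y = 94.62 kN·m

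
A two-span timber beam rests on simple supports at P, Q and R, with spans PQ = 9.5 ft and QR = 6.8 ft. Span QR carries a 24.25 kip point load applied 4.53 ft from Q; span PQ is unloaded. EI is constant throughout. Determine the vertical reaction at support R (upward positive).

Release continuity at Q by inserting a hinge; the redundant is the internal moment M_Q. The primary structure is two simply-supported spans PQ and QR.
Rotations at Q on the released spans (each span's end-slope, ×1/EI):
  span QR: point load 24.25 at a = 4.53: Pab(L + b)/(6LEI) = 55.43/EI
  relative rotation θ_0 = (0 + 55.43)/EI = 55.43/EI
A unit hogging moment at Q produces rotation L₁/(3EI) + L₂/(3EI) = 5.433/EI.
Slope continuity at Q: θ_0 = M_Q·5.433/EI, so M_Q = 55.43/5.433 = 10.2 kip·ft (hogging).
Span QR, ΣM about R: R_Q^{QR}·6.8 = 55.05 + 10.2, so R_Q^{QR} = 9.596 kip and R_R = 24.25 − 9.596 = 14.65 kip.

R_R = 14.65 kip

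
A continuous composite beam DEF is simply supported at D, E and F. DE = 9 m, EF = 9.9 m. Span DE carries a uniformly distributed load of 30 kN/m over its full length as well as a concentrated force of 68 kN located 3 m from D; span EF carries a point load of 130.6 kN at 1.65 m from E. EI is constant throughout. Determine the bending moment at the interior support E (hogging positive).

Take M_E as the redundant. Released structure: two simple spans DE and EF with a hinge at E.
End slopes at the hinge E, treating each span as simply supported:
  span DE: UDL 30: wL³/(24EI) = 911.2/EI
  span DE: point load 68 at a = 3: Pab(L + a)/(6LEI) = 272/EI
  span EF: point load 130.6 at a = 1.65: Pab(L + b)/(6LEI) = 543.2/EI
  relative rotation θ_0 = (1183 + 543.2)/EI = 1726/EI
A unit hogging moment at E produces rotation L₁/(3EI) + L₂/(3EI) = 6.3/EI.
Slope continuity at E: θ_0 = M_E·6.3/EI, so M_E = 1726/6.3 = 274 kN·m (hogging).

M_E = 274 kN·m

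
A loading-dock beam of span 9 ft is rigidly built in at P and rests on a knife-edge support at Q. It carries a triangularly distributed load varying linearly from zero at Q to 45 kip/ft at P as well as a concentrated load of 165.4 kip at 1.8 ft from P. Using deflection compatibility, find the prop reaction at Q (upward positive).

R_Q = 49.76 kip

Release the roller at Q. Primary structure: cantilever fixed at P.
Downward deflection at the released point Q due to the loads:
  triangular load, peak 45 at the fixed end: w₀L⁴/(30EI) = 9842/EI
  point load 165.4 at a = 1.8: Pa²(3L − a)/(6EI) = 2251/EI
  δ_0 = 12092/EI
Tip deflection under a unit load at Q: L³/(3EI) = 243/EI.
Compatibility at Q: δ_0 − R_Q·δ_{QQ} = 0, so R_Q = 12092/243 = 49.76 kip.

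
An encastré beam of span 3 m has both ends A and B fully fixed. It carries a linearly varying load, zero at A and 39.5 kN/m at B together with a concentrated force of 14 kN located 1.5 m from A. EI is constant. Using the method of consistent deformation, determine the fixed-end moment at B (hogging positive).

Take the two fixed-end moments M_A, M_B as redundants; the released structure is the simple span AB.
End rotations of the released simple span under the applied load (×1/EI):
  at A: triangular load, peak 39.5: 7w₀L³/(360EI) = 20.74/EI
  at B: triangular load, peak 39.5: w₀L³/(45EI) = 23.7/EI
  at A: point load 14 at a = 1.5: Pab(L + b)/(6LEI) = 7.875/EI
  at B: point load 14 at a = 1.5: Pab(L + a)/(6LEI) = 7.875/EI
  θ_A0 = 28.61/EI,  θ_B0 = 31.57/EI
Flexibility coefficients: a unit moment at one end gives L/(3EI) there and L/(6EI) at the far end, so f₁₁ = f₂₂ = 1/EI and f₁₂ = f₂₁ = 0.5/EI.
Compatibility — zero rotation at each built-in end:
  1 M_A + 0.5 M_B = 28.61
  0.5 M_A + 1 M_B = 31.57
Solving the pair gives M_A = 17.1 kN·m and M_B = 23.02 kN·m (hogging).

M_B = 23.02 kN·m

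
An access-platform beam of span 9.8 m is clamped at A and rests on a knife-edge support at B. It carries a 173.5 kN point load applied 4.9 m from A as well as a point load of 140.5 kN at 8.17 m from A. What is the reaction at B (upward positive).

R_B = 160 kN

Release the roller at B. Primary structure: cantilever fixed at A.
Free-end deflection of the primary structure under the applied loading (downward +):
  point load 173.5 at a = 4.9: Pa²(3L − a)/(6EI) = 17010/EI
  point load 140.5 at a = 8.17: Pa²(3L − a)/(6EI) = 33183/EI
  δ_0 = 50193/EI
Flexibility coefficient — unit upward force at B: δ_{BB} = L³/(3EI) = 313.7/EI.
The prop prevents deflection at B: R_B = δ_0/δ_{BB} = 50193/313.7 = 160 kN.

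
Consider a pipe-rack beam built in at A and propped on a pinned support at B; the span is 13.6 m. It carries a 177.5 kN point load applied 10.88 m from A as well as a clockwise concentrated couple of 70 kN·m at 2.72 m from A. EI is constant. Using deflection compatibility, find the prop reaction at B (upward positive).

R_B = 127.7 kN

Remove the prop at B; the released (primary) structure is a cantilever built in at A.
Primary-structure tip deflection at B by superposition:
  point load 177.5 at a = 10.88: Pa²(3L − a)/(6EI) = 104777/EI
  clockwise couple 70 at a = 2.72: M₀a(2L − a)/(2EI) = 2330/EI
  δ_0 = 107108/EI
Tip deflection under a unit load at B: L³/(3EI) = 838.5/EI.
The prop prevents deflection at B: R_B = δ_0/δ_{BB} = 107108/838.5 = 127.7 kN.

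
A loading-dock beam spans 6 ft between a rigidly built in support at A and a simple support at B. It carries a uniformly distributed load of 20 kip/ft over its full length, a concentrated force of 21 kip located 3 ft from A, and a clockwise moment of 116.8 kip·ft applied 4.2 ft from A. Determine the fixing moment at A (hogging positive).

M_A = 70.99 kip·ft

Release the roller at B. Primary structure: cantilever fixed at A.
Primary-structure tip deflection at B by superposition:
  UDL 20: wL⁴/(8EI) = 3240/EI
  point load 21 at a = 3: Pa²(3L − a)/(6EI) = 472.5/EI
  clockwise couple 116.8 at a = 4.2: M₀a(2L − a)/(2EI) = 1913/EI
  δ_0 = 5626/EI
Flexibility coefficient — unit upward force at B: δ_{BB} = L³/(3EI) = 72/EI.
Compatibility at B: δ_0 − R_B·δ_{BB} = 0, so R_B = 5626/72 = 78.13 kip.
Moment equilibrium about A: M_A = Σ(load moments about A) − R_B·L = 539.8 − 78.13×6 = 70.99 kip·ft.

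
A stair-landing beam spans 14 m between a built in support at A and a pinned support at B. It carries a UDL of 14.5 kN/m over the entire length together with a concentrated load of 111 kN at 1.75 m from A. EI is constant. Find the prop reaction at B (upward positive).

Release the roller at B. Primary structure: cantilever fixed at A.
Deflection at B on the released cantilever, summing each load's contribution:
  UDL 14.5: wL⁴/(8EI) = 69629/EI
  point load 111 at a = 1.75: Pa²(3L − a)/(6EI) = 2280/EI
  δ_0 = 71909/EI
Tip deflection under a unit load at B: L³/(3EI) = 914.7/EI.
The prop prevents deflection at B: R_B = δ_0/δ_{BB} = 71909/914.7 = 78.62 kN.

R_B = 78.62 kN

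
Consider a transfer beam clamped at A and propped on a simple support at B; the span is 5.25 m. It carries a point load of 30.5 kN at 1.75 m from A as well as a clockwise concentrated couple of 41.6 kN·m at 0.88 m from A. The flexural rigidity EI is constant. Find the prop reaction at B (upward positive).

Release the roller at B. Primary structure: cantilever fixed at A.
Free-end deflection of the primary structure under the applied loading (downward +):
  point load 30.5 at a = 1.75: Pa²(3L − a)/(6EI) = 217.9/EI
  clockwise couple 41.6 at a = 0.88: M₀a(2L − a)/(2EI) = 176.1/EI
  δ_0 = 394/EI
Tip deflection under a unit load at B: L³/(3EI) = 48.23/EI.
Compatibility at B: δ_0 − R_B·δ_{BB} = 0, so R_B = 394/48.23 = 8.169 kN.

R_B = 8.169 kN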